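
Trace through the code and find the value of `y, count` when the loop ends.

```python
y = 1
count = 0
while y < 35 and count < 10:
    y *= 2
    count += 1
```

Let's trace through this code step by step.

Initialize: y = 1
Initialize: count = 0
Entering loop: while y < 35 and count < 10:
After iteration 1: y = 2, count = 1
After iteration 2: y = 4, count = 2
After iteration 3: y = 8, count = 3
After iteration 4: y = 16, count = 4
After iteration 5: y = 32, count = 5
After iteration 6: y = 64, count = 6
Loop ends.

Final answer: 64, 6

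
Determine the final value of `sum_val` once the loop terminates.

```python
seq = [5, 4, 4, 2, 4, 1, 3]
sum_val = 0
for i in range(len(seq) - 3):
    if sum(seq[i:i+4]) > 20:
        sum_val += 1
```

Let's trace through this code step by step.

Initialize: seq = [5, 4, 4, 2, 4, 1, 3]
Initialize: sum_val = 0
Entering loop: for i in range(len(seq) - 3):
After iteration 1: i = 0, sum_val = 0
After iteration 2: i = 1, sum_val = 0
After iteration 3: i = 2, sum_val = 0
After iteration 4: i = 3, sum_val = 0
Loop ends.

Final answer: 0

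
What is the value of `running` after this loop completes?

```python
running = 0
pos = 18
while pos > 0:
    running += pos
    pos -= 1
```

Let's trace through this code step by step.

Initialize: running = 0
Initialize: pos = 18
Entering loop: while pos > 0:
After iteration 1: running = 18, pos = 17
After iteration 2: running = 35, pos = 16
After iteration 3: running = 51, pos = 15
After iteration 4: running = 66, pos = 14
After iteration 5: running = 80, pos = 13
After iteration 6: running = 93, pos = 12
After iteration 7: running = 105, pos = 11
After iteration 8: running = 116, pos = 10
After iteration 9: running = 126, pos = 9
After iteration 10: running = 135, pos = 8
After iteration 11: running = 143, pos = 7
After iteration 12: running = 150, pos = 6
After iteration 13: running = 156, pos = 5
After iteration 14: running = 161, pos = 4
After iteration 15: running = 165, pos = 3
After iteration 16: running = 168, pos = 2
After iteration 17: running = 170, pos = 1
After iteration 18: running = 171, pos = 0
Loop ends.

Final answer: 171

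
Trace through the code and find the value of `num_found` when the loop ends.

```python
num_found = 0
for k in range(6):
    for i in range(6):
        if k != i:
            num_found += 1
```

Let's trace through this code step by step.

Initialize: num_found = 0
Entering loop: for k in range(6):
After iteration 1: k = 0, num_found = 5
After iteration 2: k = 1, num_found = 10
After iteration 3: k = 2, num_found = 15
After iteration 4: k = 3, num_found = 20
After iteration 5: k = 4, num_found = 25
After iteration 6: k = 5, num_found = 30
Loop ends.

Final answer: 30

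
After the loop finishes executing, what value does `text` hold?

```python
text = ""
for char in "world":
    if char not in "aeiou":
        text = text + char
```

Let's trace through this code step by step.

Initialize: text = ''
Entering loop: for char in "world":
After iteration 1: char = 'w', text = 'w'
After iteration 2: char = 'o', text = 'w'
After iteration 3: char = 'r', text = 'wr'
After iteration 4: char = 'l', text = 'wrl'
After iteration 5: char = 'd', text = 'wrld'
Loop ends.

Final answer: 'wrld'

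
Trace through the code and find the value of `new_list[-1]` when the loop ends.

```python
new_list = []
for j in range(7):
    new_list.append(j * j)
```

Let's trace through this code step by step.

Initialize: new_list = []
Entering loop: for j in range(7):
After iteration 1: j = 0, new_list = [0]
After iteration 2: j = 1, new_list = [0, 1]
After iteration 3: j = 2, new_list = [0, 1, 4]
After iteration 4: j = 3, new_list = [0, 1, 4, 9]
After iteration 5: j = 4, new_list = [0, 1, 4, 9, 16]
After iteration 6: j = 5, new_list = [0, 1, 4, 9, 16, 25]
After iteration 7: j = 6, new_list = [0, 1, 4, 9, 16, 25, 36]
Loop ends.
new_list[-1] = 36

Final answer: 36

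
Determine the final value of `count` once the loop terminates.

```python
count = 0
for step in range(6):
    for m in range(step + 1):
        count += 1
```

Let's trace through this code step by step.

Initialize: count = 0
Entering loop: for step in range(6):
After iteration 1: step = 0, count = 1, m = 0
After iteration 2: step = 1, count = 3, m = 1
After iteration 3: step = 2, count = 6, m = 2
After iteration 4: step = 3, count = 10, m = 3
After iteration 5: step = 4, count = 15, m = 4
After iteration 6: step = 5, count = 21, m = 5
Loop ends.

Final answer: 21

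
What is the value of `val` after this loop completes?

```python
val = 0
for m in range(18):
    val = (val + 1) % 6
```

Let's trace through this code step by step.

Initialize: val = 0
Entering loop: for m in range(18):
After iteration 1: m = 0, val = 1
After iteration 2: m = 1, val = 2
After iteration 3: m = 2, val = 3
After iteration 4: m = 3, val = 4
After iteration 5: m = 4, val = 5
After iteration 6: m = 5, val = 0
After iteration 7: m = 6, val = 1
After iteration 8: m = 7, val = 2
After iteration 9: m = 8, val = 3
After iteration 10: m = 9, val = 4
After iteration 11: m = 10, val = 5
After iteration 12: m = 11, val = 0
After iteration 13: m = 12, val = 1
After iteration 14: m = 13, val = 2
After iteration 15: m = 14, val = 3
After iteration 16: m = 15, val = 4
After iteration 17: m = 16, val = 5
After iteration 18: m = 17, val = 0
Loop ends.

Final answer: 0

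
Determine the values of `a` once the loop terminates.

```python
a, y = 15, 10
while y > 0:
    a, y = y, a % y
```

Let's trace through this code step by step.

Initialize: a = 15
Initialize: y = 10
Entering loop: while y > 0:
After iteration 1: a = 10, y = 5
After iteration 2: a = 5, y = 0
Loop ends.

Final answer: 5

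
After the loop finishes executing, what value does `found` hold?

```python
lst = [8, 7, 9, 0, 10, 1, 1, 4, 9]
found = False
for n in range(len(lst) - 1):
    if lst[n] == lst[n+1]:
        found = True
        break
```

Let's trace through this code step by step.

Initialize: lst = [8, 7, 9, 0, 10, 1, 1, 4, 9]
Initialize: found = False
Entering loop: for n in range(len(lst) - 1):
After iteration 1: n = 0, found = False
After iteration 2: n = 1, found = False
After iteration 3: n = 2, found = False
After iteration 4: n = 3, found = False
After iteration 5: n = 4, found = False
After iteration 6: n = 5, found = True
Loop ends.

Final answer: True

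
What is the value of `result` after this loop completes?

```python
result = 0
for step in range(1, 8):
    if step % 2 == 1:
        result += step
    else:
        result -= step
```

Let's trace through this code step by step.

Initialize: result = 0
Entering loop: for step in range(1, 8):
After iteration 1: step = 1, result = 1
After iteration 2: step = 2, result = -1
After iteration 3: step = 3, result = 2
After iteration 4: step = 4, result = -2
After iteration 5: step = 5, result = 3
After iteration 6: step = 6, result = -3
After iteration 7: step = 7, result = 4
Loop ends.

Final answer: 4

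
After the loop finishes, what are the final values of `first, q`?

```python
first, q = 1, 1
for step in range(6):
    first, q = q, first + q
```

Let's trace through this code step by step.

Initialize: first = 1
Initialize: q = 1
Entering loop: for step in range(6):
After iteration 1: step = 0, first = 1, q = 2
After iteration 2: step = 1, first = 2, q = 3
After iteration 3: step = 2, first = 3, q = 5
After iteration 4: step = 3, first = 5, q = 8
After iteration 5: step = 4, first = 8, q = 13
After iteration 6: step = 5, first = 13, q = 21
Loop ends.

Final answer: 13, 21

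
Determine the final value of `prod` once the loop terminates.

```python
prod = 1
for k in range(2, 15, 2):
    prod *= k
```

Let's trace through this code step by step.

Initialize: prod = 1
Entering loop: for k in range(2, 15, 2):
After iteration 1: k = 2, prod = 2
After iteration 2: k = 4, prod = 8
After iteration 3: k = 6, prod = 48
After iteration 4: k = 8, prod = 384
After iteration 5: k = 10, prod = 3840
After iteration 6: k = 12, prod = 46080
After iteration 7: k = 14, prod = 645120
Loop ends.

Final answer: 645120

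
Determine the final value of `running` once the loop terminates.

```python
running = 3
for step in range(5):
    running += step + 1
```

Let's trace through this code step by step.

Initialize: running = 3
Entering loop: for step in range(5):
After iteration 1: step = 0, running = 4
After iteration 2: step = 1, running = 6
After iteration 3: step = 2, running = 9
After iteration 4: step = 3, running = 13
After iteration 5: step = 4, running = 18
Loop ends.

Final answer: 18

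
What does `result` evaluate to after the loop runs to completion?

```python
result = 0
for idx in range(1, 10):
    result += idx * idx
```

Let's trace through this code step by step.

Initialize: result = 0
Entering loop: for idx in range(1, 10):
After iteration 1: idx = 1, result = 1
After iteration 2: idx = 2, result = 5
After iteration 3: idx = 3, result = 14
After iteration 4: idx = 4, result = 30
After iteration 5: idx = 5, result = 55
After iteration 6: idx = 6, result = 91
After iteration 7: idx = 7, result = 140
After iteration 8: idx = 8, result = 204
After iteration 9: idx = 9, result = 285
Loop ends.

Final answer: 285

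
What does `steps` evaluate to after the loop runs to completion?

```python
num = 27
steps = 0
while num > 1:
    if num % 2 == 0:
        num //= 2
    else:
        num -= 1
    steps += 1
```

Let's trace through this code step by step.

Initialize: num = 27
Initialize: steps = 0
Entering loop: while num > 1:
After iteration 1: num = 26, steps = 1
After iteration 2: num = 13, steps = 2
After iteration 3: num = 12, steps = 3
After iteration 4: num = 6, steps = 4
After iteration 5: num = 3, steps = 5
After iteration 6: num = 2, steps = 6
After iteration 7: num = 1, steps = 7
Loop ends.

Final answer: 7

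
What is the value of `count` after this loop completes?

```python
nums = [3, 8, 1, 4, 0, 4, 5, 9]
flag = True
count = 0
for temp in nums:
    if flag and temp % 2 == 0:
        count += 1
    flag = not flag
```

Let's trace through this code step by step.

Initialize: nums = [3, 8, 1, 4, 0, 4, 5, 9]
Initialize: flag = True
Initialize: count = 0
Entering loop: for temp in nums:
After iteration 1: temp = 3, flag = False, count = 0
After iteration 2: temp = 8, flag = True, count = 0
After iteration 3: temp = 1, flag = False, count = 0
After iteration 4: temp = 4, flag = True, count = 0
After iteration 5: temp = 0, flag = False, count = 1
After iteration 6: temp = 4, flag = True, count = 1
After iteration 7: temp = 5, flag = False, count = 1
After iteration 8: temp = 9, flag = True, count = 1
Loop ends.

Final answer: 1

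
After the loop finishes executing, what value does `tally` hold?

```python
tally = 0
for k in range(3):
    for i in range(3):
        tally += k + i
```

Let's trace through this code step by step.

Initialize: tally = 0
Entering loop: for k in range(3):
After iteration 1: k = 0, tally = 3
After iteration 2: k = 1, tally = 9
After iteration 3: k = 2, tally = 18
Loop ends.

Final answer: 18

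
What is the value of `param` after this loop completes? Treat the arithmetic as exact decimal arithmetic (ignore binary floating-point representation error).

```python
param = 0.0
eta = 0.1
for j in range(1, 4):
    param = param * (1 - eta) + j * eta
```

Let's trace through this code step by step.

Initialize: param = 0.0
Initialize: eta = 0.1
Entering loop: for j in range(1, 4):
After iteration 1: j = 1, param = 0.1
After iteration 2: j = 2, param = 0.29
After iteration 3: j = 3, param = 0.561
Loop ends.

Final answer: 0.561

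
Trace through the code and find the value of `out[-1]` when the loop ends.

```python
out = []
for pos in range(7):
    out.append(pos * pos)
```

Let's trace through this code step by step.

Initialize: out = []
Entering loop: for pos in range(7):
After iteration 1: pos = 0, out = [0]
After iteration 2: pos = 1, out = [0, 1]
After iteration 3: pos = 2, out = [0, 1, 4]
After iteration 4: pos = 3, out = [0, 1, 4, 9]
After iteration 5: pos = 4, out = [0, 1, 4, 9, 16]
After iteration 6: pos = 5, out = [0, 1, 4, 9, 16, 25]
After iteration 7: pos = 6, out = [0, 1, 4, 9, 16, 25, 36]
Loop ends.
out[-1] = 36

Final answer: 36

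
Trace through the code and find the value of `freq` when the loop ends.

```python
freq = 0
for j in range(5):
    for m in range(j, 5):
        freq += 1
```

Let's trace through this code step by step.

Initialize: freq = 0
Entering loop: for j in range(5):
After iteration 1: j = 0, freq = 5
After iteration 2: j = 1, freq = 9
After iteration 3: j = 2, freq = 12
After iteration 4: j = 3, freq = 14
After iteration 5: j = 4, freq = 15
Loop ends.

Final answer: 15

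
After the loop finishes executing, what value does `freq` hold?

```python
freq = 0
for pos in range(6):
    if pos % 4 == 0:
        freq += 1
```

Let's trace through this code step by step.

Initialize: freq = 0
Entering loop: for pos in range(6):
After iteration 1: pos = 0, freq = 1
After iteration 2: pos = 1, freq = 1
After iteration 3: pos = 2, freq = 1
After iteration 4: pos = 3, freq = 1
After iteration 5: pos = 4, freq = 2
After iteration 6: pos = 5, freq = 2
Loop ends.

Final answer: 2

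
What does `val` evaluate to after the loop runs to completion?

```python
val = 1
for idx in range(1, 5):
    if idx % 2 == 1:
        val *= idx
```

Let's trace through this code step by step.

Initialize: val = 1
Entering loop: for idx in range(1, 5):
After iteration 1: idx = 1, val = 1
After iteration 2: idx = 2, val = 1
After iteration 3: idx = 3, val = 3
After iteration 4: idx = 4, val = 3
Loop ends.

Final answer: 3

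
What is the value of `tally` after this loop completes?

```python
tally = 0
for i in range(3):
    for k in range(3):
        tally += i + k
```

Let's trace through this code step by step.

Initialize: tally = 0
Entering loop: for i in range(3):
After iteration 1: i = 0, tally = 3
After iteration 2: i = 1, tally = 9
After iteration 3: i = 2, tally = 18
Loop ends.

Final answer: 18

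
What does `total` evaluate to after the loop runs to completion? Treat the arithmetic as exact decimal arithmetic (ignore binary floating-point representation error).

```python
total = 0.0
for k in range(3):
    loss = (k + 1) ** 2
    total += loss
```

Let's trace through this code step by step.

Initialize: total = 0.0
Entering loop: for k in range(3):
After iteration 1: k = 0, total = 1.0, loss = 1
After iteration 2: k = 1, total = 5.0, loss = 4
After iteration 3: k = 2, total = 14.0, loss = 9
Loop ends.

Final answer: 14.0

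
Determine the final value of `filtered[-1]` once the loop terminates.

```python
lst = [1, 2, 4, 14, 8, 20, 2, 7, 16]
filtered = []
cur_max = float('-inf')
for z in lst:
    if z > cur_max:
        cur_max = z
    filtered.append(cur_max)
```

Let's trace through this code step by step.

Initialize: lst = [1, 2, 4, 14, 8, 20, 2, 7, 16]
Initialize: filtered = []
Initialize: cur_max = -inf
Entering loop: for z in lst:
After iteration 1: z = 1, filtered = [1], cur_max = 1
After iteration 2: z = 2, filtered = [1, 2], cur_max = 2
After iteration 3: z = 4, filtered = [1, 2, 4], cur_max = 4
After iteration 4: z = 14, filtered = [1, 2, 4, 14], cur_max = 14
After iteration 5: z = 8, filtered = [1, 2, 4, 14, 14], cur_max = 14
After iteration 6: z = 20, filtered = [1, 2, 4, 14, 14, 20], cur_max = 20
After iteration 7: z = 2, filtered = [1, 2, 4, 14, 14, 20, 20], cur_max = 20
After iteration 8: z = 7, filtered = [1, 2, 4, 14, 14, 20, 20, 20], cur_max = 20
After iteration 9: z = 16, filtered = [1, 2, 4, 14, 14, 20, 20, 20, 20], cur_max = 20
Loop ends.
filtered[-1] = 20

Final answer: 20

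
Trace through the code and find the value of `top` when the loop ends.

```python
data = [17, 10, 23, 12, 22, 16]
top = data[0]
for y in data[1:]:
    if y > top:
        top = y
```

Let's trace through this code step by step.

Initialize: data = [17, 10, 23, 12, 22, 16]
Initialize: top = 17
Entering loop: for y in data[1:]:
After iteration 1: y = 10, top = 17
After iteration 2: y = 23, top = 23
After iteration 3: y = 12, top = 23
After iteration 4: y = 22, top = 23
After iteration 5: y = 16, top = 23
Loop ends.

Final answer: 23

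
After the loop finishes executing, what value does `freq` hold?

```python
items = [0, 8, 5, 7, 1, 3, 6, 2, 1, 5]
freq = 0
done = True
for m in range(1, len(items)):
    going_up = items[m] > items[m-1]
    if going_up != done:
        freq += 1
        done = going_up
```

Let's trace through this code step by step.

Initialize: items = [0, 8, 5, 7, 1, 3, 6, 2, 1, 5]
Initialize: freq = 0
Initialize: done = True
Entering loop: for m in range(1, len(items)):
After iteration 1: m = 1, freq = 0, done = True, going_up = True
After iteration 2: m = 2, freq = 1, done = False, going_up = False
After iteration 3: m = 3, freq = 2, done = True, going_up = True
After iteration 4: m = 4, freq = 3, done = False, going_up = False
After iteration 5: m = 5, freq = 4, done = True, going_up = True
After iteration 6: m = 6, freq = 4, done = True, going_up = True
After iteration 7: m = 7, freq = 5, done = False, going_up = False
After iteration 8: m = 8, freq = 5, done = False, going_up = False
After iteration 9: m = 9, freq = 6, done = True, going_up = True
Loop ends.

Final answer: 6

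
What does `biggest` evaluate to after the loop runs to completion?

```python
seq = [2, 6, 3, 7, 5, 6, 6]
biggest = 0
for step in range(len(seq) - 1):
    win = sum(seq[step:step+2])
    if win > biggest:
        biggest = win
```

Let's trace through this code step by step.

Initialize: seq = [2, 6, 3, 7, 5, 6, 6]
Initialize: biggest = 0
Entering loop: for step in range(len(seq) - 1):
After iteration 1: step = 0, biggest = 8, win = 8
After iteration 2: step = 1, biggest = 9, win = 9
After iteration 3: step = 2, biggest = 10, win = 10
After iteration 4: step = 3, biggest = 12, win = 12
After iteration 5: step = 4, biggest = 12, win = 11
After iteration 6: step = 5, biggest = 12, win = 12
Loop ends.

Final answer: 12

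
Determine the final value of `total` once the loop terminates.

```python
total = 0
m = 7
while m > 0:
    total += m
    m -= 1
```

Let's trace through this code step by step.

Initialize: total = 0
Initialize: m = 7
Entering loop: while m > 0:
After iteration 1: total = 7, m = 6
After iteration 2: total = 13, m = 5
After iteration 3: total = 18, m = 4
After iteration 4: total = 22, m = 3
After iteration 5: total = 25, m = 2
After iteration 6: total = 27, m = 1
After iteration 7: total = 28, m = 0
Loop ends.

Final answer: 28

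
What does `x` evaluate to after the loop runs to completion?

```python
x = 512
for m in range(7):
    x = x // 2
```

Let's trace through this code step by step.

Initialize: x = 512
Entering loop: for m in range(7):
After iteration 1: m = 0, x = 256
After iteration 2: m = 1, x = 128
After iteration 3: m = 2, x = 64
After iteration 4: m = 3, x = 32
After iteration 5: m = 4, x = 16
After iteration 6: m = 5, x = 8
After iteration 7: m = 6, x = 4
Loop ends.

Final answer: 4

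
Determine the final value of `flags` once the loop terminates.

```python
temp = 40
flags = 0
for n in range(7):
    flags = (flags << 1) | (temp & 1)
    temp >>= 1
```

Let's trace through this code step by step.

Initialize: temp = 40
Initialize: flags = 0
Entering loop: for n in range(7):
After iteration 1: n = 0, temp = 20, flags = 0
After iteration 2: n = 1, temp = 10, flags = 0
After iteration 3: n = 2, temp = 5, flags = 0
After iteration 4: n = 3, temp = 2, flags = 1
After iteration 5: n = 4, temp = 1, flags = 2
After iteration 6: n = 5, temp = 0, flags = 5
After iteration 7: n = 6, temp = 0, flags = 10
Loop ends.

Final answer: 10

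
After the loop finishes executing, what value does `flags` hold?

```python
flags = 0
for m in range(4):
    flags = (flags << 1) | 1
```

Let's trace through this code step by step.

Initialize: flags = 0
Entering loop: for m in range(4):
After iteration 1: m = 0, flags = 1
After iteration 2: m = 1, flags = 3
After iteration 3: m = 2, flags = 7
After iteration 4: m = 3, flags = 15
Loop ends.

Final answer: 15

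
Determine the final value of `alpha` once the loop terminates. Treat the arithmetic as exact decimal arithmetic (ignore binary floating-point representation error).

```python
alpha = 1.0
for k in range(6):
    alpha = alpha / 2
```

Let's trace through this code step by step.

Initialize: alpha = 1.0
Entering loop: for k in range(6):
After iteration 1: k = 0, alpha = 0.5
After iteration 2: k = 1, alpha = 0.25
After iteration 3: k = 2, alpha = 0.125
After iteration 4: k = 3, alpha = 0.0625
After iteration 5: k = 4, alpha = 0.03125
After iteration 6: k = 5, alpha = 0.015625
Loop ends.

Final answer: 0.015625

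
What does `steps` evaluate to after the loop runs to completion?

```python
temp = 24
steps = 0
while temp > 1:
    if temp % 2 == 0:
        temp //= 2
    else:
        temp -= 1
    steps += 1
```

Let's trace through this code step by step.

Initialize: temp = 24
Initialize: steps = 0
Entering loop: while temp > 1:
After iteration 1: temp = 12, steps = 1
After iteration 2: temp = 6, steps = 2
After iteration 3: temp = 3, steps = 3
After iteration 4: temp = 2, steps = 4
After iteration 5: temp = 1, steps = 5
Loop ends.

Final answer: 5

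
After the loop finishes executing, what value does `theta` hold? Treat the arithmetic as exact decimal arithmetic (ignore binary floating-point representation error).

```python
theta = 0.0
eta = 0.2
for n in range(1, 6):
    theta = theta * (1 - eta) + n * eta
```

Let's trace through this code step by step.

Initialize: theta = 0.0
Initialize: eta = 0.2
Entering loop: for n in range(1, 6):
After iteration 1: n = 1, theta = 0.2
After iteration 2: n = 2, theta = 0.56
After iteration 3: n = 3, theta = 1.048
After iteration 4: n = 4, theta = 1.6384
After iteration 5: n = 5, theta = 2.31072
Loop ends.

Final answer: 2.31072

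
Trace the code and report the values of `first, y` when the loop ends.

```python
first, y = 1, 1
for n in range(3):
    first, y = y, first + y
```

Let's trace through this code step by step.

Initialize: first = 1
Initialize: y = 1
Entering loop: for n in range(3):
After iteration 1: n = 0, first = 1, y = 2
After iteration 2: n = 1, first = 2, y = 3
After iteration 3: n = 2, first = 3, y = 5
Loop ends.

Final answer: 3, 5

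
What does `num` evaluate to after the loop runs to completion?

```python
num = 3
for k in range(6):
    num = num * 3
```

Let's trace through this code step by step.

Initialize: num = 3
Entering loop: for k in range(6):
After iteration 1: k = 0, num = 9
After iteration 2: k = 1, num = 27
After iteration 3: k = 2, num = 81
After iteration 4: k = 3, num = 243
After iteration 5: k = 4, num = 729
After iteration 6: k = 5, num = 2187
Loop ends.

Final answer: 2187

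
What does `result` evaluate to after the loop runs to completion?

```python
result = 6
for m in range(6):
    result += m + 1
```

Let's trace through this code step by step.

Initialize: result = 6
Entering loop: for m in range(6):
After iteration 1: m = 0, result = 7
After iteration 2: m = 1, result = 9
After iteration 3: m = 2, result = 12
After iteration 4: m = 3, result = 16
After iteration 5: m = 4, result = 21
After iteration 6: m = 5, result = 27
Loop ends.

Final answer: 27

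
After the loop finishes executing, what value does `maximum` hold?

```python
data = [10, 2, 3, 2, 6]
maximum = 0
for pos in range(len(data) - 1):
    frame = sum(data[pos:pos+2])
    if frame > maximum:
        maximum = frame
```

Let's trace through this code step by step.

Initialize: data = [10, 2, 3, 2, 6]
Initialize: maximum = 0
Entering loop: for pos in range(len(data) - 1):
After iteration 1: pos = 0, maximum = 12, frame = 12
After iteration 2: pos = 1, maximum = 12, frame = 5
After iteration 3: pos = 2, maximum = 12, frame = 5
After iteration 4: pos = 3, maximum = 12, frame = 8
Loop ends.

Final answer: 12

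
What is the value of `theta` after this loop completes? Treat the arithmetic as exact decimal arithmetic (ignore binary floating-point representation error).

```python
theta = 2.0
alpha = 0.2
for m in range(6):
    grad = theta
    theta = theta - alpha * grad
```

Let's trace through this code step by step.

Initialize: theta = 2.0
Initialize: alpha = 0.2
Entering loop: for m in range(6):
After iteration 1: m = 0, theta = 1.6, grad = 2.0
After iteration 2: m = 1, theta = 1.28, grad = 1.6
After iteration 3: m = 2, theta = 1.024, grad = 1.28
After iteration 4: m = 3, theta = 0.8192, grad = 1.024
After iteration 5: m = 4, theta = 0.65536, grad = 0.8192
After iteration 6: m = 5, theta = 0.524288, grad = 0.65536
Loop ends.

Final answer: 0.524288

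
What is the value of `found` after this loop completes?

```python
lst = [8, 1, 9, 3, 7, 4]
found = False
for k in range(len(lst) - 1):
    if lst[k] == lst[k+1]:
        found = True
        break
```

Let's trace through this code step by step.

Initialize: lst = [8, 1, 9, 3, 7, 4]
Initialize: found = False
Entering loop: for k in range(len(lst) - 1):
After iteration 1: k = 0, found = False
After iteration 2: k = 1, found = False
After iteration 3: k = 2, found = False
After iteration 4: k = 3, found = False
After iteration 5: k = 4, found = False
Loop ends.

Final answer: False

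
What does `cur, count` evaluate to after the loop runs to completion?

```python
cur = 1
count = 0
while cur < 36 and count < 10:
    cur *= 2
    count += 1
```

Let's trace through this code step by step.

Initialize: cur = 1
Initialize: count = 0
Entering loop: while cur < 36 and count < 10:
After iteration 1: cur = 2, count = 1
After iteration 2: cur = 4, count = 2
After iteration 3: cur = 8, count = 3
After iteration 4: cur = 16, count = 4
After iteration 5: cur = 32, count = 5
After iteration 6: cur = 64, count = 6
Loop ends.

Final answer: 64, 6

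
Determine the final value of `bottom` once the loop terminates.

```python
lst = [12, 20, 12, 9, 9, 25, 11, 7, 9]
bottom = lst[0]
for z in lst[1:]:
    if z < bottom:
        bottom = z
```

Let's trace through this code step by step.

Initialize: lst = [12, 20, 12, 9, 9, 25, 11, 7, 9]
Initialize: bottom = 12
Entering loop: for z in lst[1:]:
After iteration 1: z = 20, bottom = 12
After iteration 2: z = 12, bottom = 12
After iteration 3: z = 9, bottom = 9
After iteration 4: z = 9, bottom = 9
After iteration 5: z = 25, bottom = 9
After iteration 6: z = 11, bottom = 9
After iteration 7: z = 7, bottom = 7
After iteration 8: z = 9, bottom = 7
Loop ends.

Final answer: 7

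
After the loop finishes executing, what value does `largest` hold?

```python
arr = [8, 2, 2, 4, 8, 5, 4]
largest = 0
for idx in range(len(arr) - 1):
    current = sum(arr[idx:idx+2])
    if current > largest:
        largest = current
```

Let's trace through this code step by step.

Initialize: arr = [8, 2, 2, 4, 8, 5, 4]
Initialize: largest = 0
Entering loop: for idx in range(len(arr) - 1):
After iteration 1: idx = 0, largest = 10, current = 10
After iteration 2: idx = 1, largest = 10, current = 4
After iteration 3: idx = 2, largest = 10, current = 6
After iteration 4: idx = 3, largest = 12, current = 12
After iteration 5: idx = 4, largest = 13, current = 13
After iteration 6: idx = 5, largest = 13, current = 9
Loop ends.

Final answer: 13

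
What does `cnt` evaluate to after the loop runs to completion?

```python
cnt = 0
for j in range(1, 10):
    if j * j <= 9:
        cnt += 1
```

Let's trace through this code step by step.

Initialize: cnt = 0
Entering loop: for j in range(1, 10):
After iteration 1: j = 1, cnt = 1
After iteration 2: j = 2, cnt = 2
After iteration 3: j = 3, cnt = 3
After iteration 4: j = 4, cnt = 3
After iteration 5: j = 5, cnt = 3
After iteration 6: j = 6, cnt = 3
After iteration 7: j = 7, cnt = 3
After iteration 8: j = 8, cnt = 3
After iteration 9: j = 9, cnt = 3
Loop ends.

Final answer: 3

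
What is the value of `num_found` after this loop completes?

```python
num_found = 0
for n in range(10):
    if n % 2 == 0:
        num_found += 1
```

Let's trace through this code step by step.

Initialize: num_found = 0
Entering loop: for n in range(10):
After iteration 1: n = 0, num_found = 1
After iteration 2: n = 1, num_found = 1
After iteration 3: n = 2, num_found = 2
After iteration 4: n = 3, num_found = 2
After iteration 5: n = 4, num_found = 3
After iteration 6: n = 5, num_found = 3
After iteration 7: n = 6, num_found = 4
After iteration 8: n = 7, num_found = 4
After iteration 9: n = 8, num_found = 5
After iteration 10: n = 9, num_found = 5
Loop ends.

Final answer: 5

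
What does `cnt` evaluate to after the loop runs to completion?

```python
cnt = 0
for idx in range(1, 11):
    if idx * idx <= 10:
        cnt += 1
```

Let's trace through this code step by step.

Initialize: cnt = 0
Entering loop: for idx in range(1, 11):
After iteration 1: idx = 1, cnt = 1
After iteration 2: idx = 2, cnt = 2
After iteration 3: idx = 3, cnt = 3
After iteration 4: idx = 4, cnt = 3
After iteration 5: idx = 5, cnt = 3
After iteration 6: idx = 6, cnt = 3
After iteration 7: idx = 7, cnt = 3
After iteration 8: idx = 8, cnt = 3
After iteration 9: idx = 9, cnt = 3
After iteration 10: idx = 10, cnt = 3
Loop ends.

Final answer: 3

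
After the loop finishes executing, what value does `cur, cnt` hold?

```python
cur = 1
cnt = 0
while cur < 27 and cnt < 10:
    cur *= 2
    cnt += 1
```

Let's trace through this code step by step.

Initialize: cur = 1
Initialize: cnt = 0
Entering loop: while cur < 27 and cnt < 10:
After iteration 1: cur = 2, cnt = 1
After iteration 2: cur = 4, cnt = 2
After iteration 3: cur = 8, cnt = 3
After iteration 4: cur = 16, cnt = 4
After iteration 5: cur = 32, cnt = 5
Loop ends.

Final answer: 32, 5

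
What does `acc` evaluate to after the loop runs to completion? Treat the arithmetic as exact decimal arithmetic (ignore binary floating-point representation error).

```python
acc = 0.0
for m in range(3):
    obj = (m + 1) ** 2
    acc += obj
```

Let's trace through this code step by step.

Initialize: acc = 0.0
Entering loop: for m in range(3):
After iteration 1: m = 0, acc = 1.0, obj = 1
After iteration 2: m = 1, acc = 5.0, obj = 4
After iteration 3: m = 2, acc = 14.0, obj = 9
Loop ends.

Final answer: 14.0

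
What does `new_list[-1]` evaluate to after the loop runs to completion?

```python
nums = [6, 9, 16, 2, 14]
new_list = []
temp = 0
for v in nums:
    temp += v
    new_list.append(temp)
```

Let's trace through this code step by step.

Initialize: nums = [6, 9, 16, 2, 14]
Initialize: new_list = []
Initialize: temp = 0
Entering loop: for v in nums:
After iteration 1: v = 6, new_list = [6], temp = 6
After iteration 2: v = 9, new_list = [6, 15], temp = 15
After iteration 3: v = 16, new_list = [6, 15, 31], temp = 31
After iteration 4: v = 2, new_list = [6, 15, 31, 33], temp = 33
After iteration 5: v = 14, new_list = [6, 15, 31, 33, 47], temp = 47
Loop ends.
new_list[-1] = 47

Final answer: 47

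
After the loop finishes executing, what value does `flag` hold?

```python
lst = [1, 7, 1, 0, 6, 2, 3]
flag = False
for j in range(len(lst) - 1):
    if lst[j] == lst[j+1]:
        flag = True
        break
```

Let's trace through this code step by step.

Initialize: lst = [1, 7, 1, 0, 6, 2, 3]
Initialize: flag = False
Entering loop: for j in range(len(lst) - 1):
After iteration 1: j = 0, flag = False
After iteration 2: j = 1, flag = False
After iteration 3: j = 2, flag = False
After iteration 4: j = 3, flag = False
After iteration 5: j = 4, flag = False
After iteration 6: j = 5, flag = False
Loop ends.

Final answer: False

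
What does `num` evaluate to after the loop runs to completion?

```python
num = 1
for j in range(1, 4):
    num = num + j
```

Let's trace through this code step by step.

Initialize: num = 1
Entering loop: for j in range(1, 4):
After iteration 1: j = 1, num = 2
After iteration 2: j = 2, num = 4
After iteration 3: j = 3, num = 7
Loop ends.

Final answer: 7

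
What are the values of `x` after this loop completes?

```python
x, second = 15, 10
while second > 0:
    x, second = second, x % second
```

Let's trace through this code step by step.

Initialize: x = 15
Initialize: second = 10
Entering loop: while second > 0:
After iteration 1: x = 10, second = 5
After iteration 2: x = 5, second = 0
Loop ends.

Final answer: 5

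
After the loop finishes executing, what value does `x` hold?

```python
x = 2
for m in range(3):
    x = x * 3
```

Let's trace through this code step by step.

Initialize: x = 2
Entering loop: for m in range(3):
After iteration 1: m = 0, x = 6
After iteration 2: m = 1, x = 18
After iteration 3: m = 2, x = 54
Loop ends.

Final answer: 54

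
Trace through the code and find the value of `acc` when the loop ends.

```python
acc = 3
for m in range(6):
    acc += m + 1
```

Let's trace through this code step by step.

Initialize: acc = 3
Entering loop: for m in range(6):
After iteration 1: m = 0, acc = 4
After iteration 2: m = 1, acc = 6
After iteration 3: m = 2, acc = 9
After iteration 4: m = 3, acc = 13
After iteration 5: m = 4, acc = 18
After iteration 6: m = 5, acc = 24
Loop ends.

Final answer: 24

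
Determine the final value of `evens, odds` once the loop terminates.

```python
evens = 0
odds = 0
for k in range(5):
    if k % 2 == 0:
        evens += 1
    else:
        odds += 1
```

Let's trace through this code step by step.

Initialize: evens = 0
Initialize: odds = 0
Entering loop: for k in range(5):
After iteration 1: k = 0, evens = 1, odds = 0
After iteration 2: k = 1, evens = 1, odds = 1
After iteration 3: k = 2, evens = 2, odds = 1
After iteration 4: k = 3, evens = 2, odds = 2
After iteration 5: k = 4, evens = 3, odds = 2
Loop ends.

Final answer: 3, 2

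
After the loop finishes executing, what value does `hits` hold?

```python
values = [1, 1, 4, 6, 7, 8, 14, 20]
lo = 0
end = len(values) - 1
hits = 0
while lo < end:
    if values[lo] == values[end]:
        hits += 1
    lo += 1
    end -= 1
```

Let's trace through this code step by step.

Initialize: values = [1, 1, 4, 6, 7, 8, 14, 20]
Initialize: lo = 0
Initialize: end = 7
Initialize: hits = 0
Entering loop: while lo < end:
After iteration 1: lo = 1, end = 6, hits = 0
After iteration 2: lo = 2, end = 5, hits = 0
After iteration 3: lo = 3, end = 4, hits = 0
After iteration 4: lo = 4, end = 3, hits = 0
Loop ends.

Final answer: 0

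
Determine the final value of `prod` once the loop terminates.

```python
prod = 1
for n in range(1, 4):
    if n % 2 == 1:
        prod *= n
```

Let's trace through this code step by step.

Initialize: prod = 1
Entering loop: for n in range(1, 4):
After iteration 1: n = 1, prod = 1
After iteration 2: n = 2, prod = 1
After iteration 3: n = 3, prod = 3
Loop ends.

Final answer: 3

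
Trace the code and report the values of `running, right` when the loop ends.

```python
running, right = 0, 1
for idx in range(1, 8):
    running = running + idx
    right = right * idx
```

Let's trace through this code step by step.

Initialize: running = 0
Initialize: right = 1
Entering loop: for idx in range(1, 8):
After iteration 1: idx = 1, running = 1, right = 1
After iteration 2: idx = 2, running = 3, right = 2
After iteration 3: idx = 3, running = 6, right = 6
After iteration 4: idx = 4, running = 10, right = 24
After iteration 5: idx = 5, running = 15, right = 120
After iteration 6: idx = 6, running = 21, right = 720
After iteration 7: idx = 7, running = 28, right = 5040
Loop ends.

Final answer: 28, 5040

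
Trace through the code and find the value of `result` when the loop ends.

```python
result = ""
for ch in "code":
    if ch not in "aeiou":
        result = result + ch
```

Let's trace through this code step by step.

Initialize: result = ''
Entering loop: for ch in "code":
After iteration 1: ch = 'c', result = 'c'
After iteration 2: ch = 'o', result = 'c'
After iteration 3: ch = 'd', result = 'cd'
After iteration 4: ch = 'e', result = 'cd'
Loop ends.

Final answer: 'cd'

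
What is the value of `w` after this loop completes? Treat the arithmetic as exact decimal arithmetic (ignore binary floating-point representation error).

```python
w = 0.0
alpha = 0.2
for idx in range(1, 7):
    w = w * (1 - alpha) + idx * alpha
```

Let's trace through this code step by step.

Initialize: w = 0.0
Initialize: alpha = 0.2
Entering loop: for idx in range(1, 7):
After iteration 1: idx = 1, w = 0.2
After iteration 2: idx = 2, w = 0.56
After iteration 3: idx = 3, w = 1.048
After iteration 4: idx = 4, w = 1.6384
After iteration 5: idx = 5, w = 2.31072
After iteration 6: idx = 6, w = 3.048576
Loop ends.

Final answer: 3.048576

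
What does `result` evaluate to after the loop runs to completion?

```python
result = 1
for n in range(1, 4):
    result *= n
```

Let's trace through this code step by step.

Initialize: result = 1
Entering loop: for n in range(1, 4):
After iteration 1: n = 1, result = 1
After iteration 2: n = 2, result = 2
After iteration 3: n = 3, result = 6
Loop ends.

Final answer: 6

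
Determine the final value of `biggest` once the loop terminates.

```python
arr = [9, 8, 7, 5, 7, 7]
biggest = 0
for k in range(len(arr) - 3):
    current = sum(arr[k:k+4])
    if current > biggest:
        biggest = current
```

Let's trace through this code step by step.

Initialize: arr = [9, 8, 7, 5, 7, 7]
Initialize: biggest = 0
Entering loop: for k in range(len(arr) - 3):
After iteration 1: k = 0, biggest = 29, current = 29
After iteration 2: k = 1, biggest = 29, current = 27
After iteration 3: k = 2, biggest = 29, current = 26
Loop ends.

Final answer: 29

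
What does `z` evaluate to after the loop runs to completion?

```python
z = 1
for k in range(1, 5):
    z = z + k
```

Let's trace through this code step by step.

Initialize: z = 1
Entering loop: for k in range(1, 5):
After iteration 1: k = 1, z = 2
After iteration 2: k = 2, z = 4
After iteration 3: k = 3, z = 7
After iteration 4: k = 4, z = 11
Loop ends.

Final answer: 11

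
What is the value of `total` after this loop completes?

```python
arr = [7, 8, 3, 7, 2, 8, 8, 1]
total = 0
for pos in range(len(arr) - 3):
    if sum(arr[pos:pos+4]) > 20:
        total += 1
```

Let's trace through this code step by step.

Initialize: arr = [7, 8, 3, 7, 2, 8, 8, 1]
Initialize: total = 0
Entering loop: for pos in range(len(arr) - 3):
After iteration 1: pos = 0, total = 1
After iteration 2: pos = 1, total = 1
After iteration 3: pos = 2, total = 1
After iteration 4: pos = 3, total = 2
After iteration 5: pos = 4, total = 2
Loop ends.

Final answer: 2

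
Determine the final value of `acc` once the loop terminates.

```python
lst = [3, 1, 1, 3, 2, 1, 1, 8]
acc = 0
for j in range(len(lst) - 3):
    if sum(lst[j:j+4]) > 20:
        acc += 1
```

Let's trace through this code step by step.

Initialize: lst = [3, 1, 1, 3, 2, 1, 1, 8]
Initialize: acc = 0
Entering loop: for j in range(len(lst) - 3):
After iteration 1: j = 0, acc = 0
After iteration 2: j = 1, acc = 0
After iteration 3: j = 2, acc = 0
After iteration 4: j = 3, acc = 0
After iteration 5: j = 4, acc = 0
Loop ends.

Final answer: 0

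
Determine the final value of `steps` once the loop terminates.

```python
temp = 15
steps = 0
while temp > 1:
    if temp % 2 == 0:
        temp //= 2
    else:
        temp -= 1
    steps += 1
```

Let's trace through this code step by step.

Initialize: temp = 15
Initialize: steps = 0
Entering loop: while temp > 1:
After iteration 1: temp = 14, steps = 1
After iteration 2: temp = 7, steps = 2
After iteration 3: temp = 6, steps = 3
After iteration 4: temp = 3, steps = 4
After iteration 5: temp = 2, steps = 5
After iteration 6: temp = 1, steps = 6
Loop ends.

Final answer: 6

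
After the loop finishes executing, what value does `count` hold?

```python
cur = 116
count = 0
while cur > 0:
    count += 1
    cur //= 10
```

Let's trace through this code step by step.

Initialize: cur = 116
Initialize: count = 0
Entering loop: while cur > 0:
After iteration 1: cur = 11, count = 1
After iteration 2: cur = 1, count = 2
After iteration 3: cur = 0, count = 3
Loop ends.

Final answer: 3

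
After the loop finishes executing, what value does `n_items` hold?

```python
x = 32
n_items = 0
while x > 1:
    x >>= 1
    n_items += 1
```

Let's trace through this code step by step.

Initialize: x = 32
Initialize: n_items = 0
Entering loop: while x > 1:
After iteration 1: x = 16, n_items = 1
After iteration 2: x = 8, n_items = 2
After iteration 3: x = 4, n_items = 3
After iteration 4: x = 2, n_items = 4
After iteration 5: x = 1, n_items = 5
Loop ends.

Final answer: 5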